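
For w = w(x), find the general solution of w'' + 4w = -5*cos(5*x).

w = 5*cos(5*x)/21 + C1*cos(2*x) + C2*sin(2*x)

Characteristic equation r² + 4 = 0 has discriminant (0)² - 4·(4) = -16 < 0, so r = ± 2i.
Hence w_h = C1*cos(2*x) + C2*sin(2*x).
Try w_p = A*cos(5*x) + B*sin(5*x). Substituting and equating the coefficients of cos(5x) and sin(5x) gives A = 5/21, B = 0, so w_p = 5*cos(5*x)/21.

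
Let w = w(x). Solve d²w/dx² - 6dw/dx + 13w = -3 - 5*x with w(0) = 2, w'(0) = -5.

w = -69/169 - 5*x/13 - 2001*exp(3*x)*sin(2*x)/338 + 407*cos(2*x)*exp(3*x)/169

Characteristic equation r² - 6r + 13 = 0 has discriminant (-6)² - 4·(13) = -16 < 0, so r = 3 ± 2i.
Hence w_h = C1*cos(2*x)*exp(3*x) + C2*exp(3*x)*sin(2*x).
For the particular solution try w_p = A0 + A1*x. Substituting and matching coefficients of each power of x gives A0 = -69/169, A1 = -5/13, so w_p = -69/169 - 5*x/13.
General solution: w = -69/169 - 5*x/13 + C1*cos(2*x)*exp(3*x) + C2*exp(3*x)*sin(2*x).
Apply the initial conditions: w(0) = -69/169 + C1 = 2 and w'(0) = -5/13 + 2*C2 + 3*C1 = -5. Solving gives C1 = 407/169, C2 = -2001/338.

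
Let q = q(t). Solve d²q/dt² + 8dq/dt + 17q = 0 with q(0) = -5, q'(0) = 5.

q = -15*exp(-4*t)*sin(t) - 5*cos(t)*exp(-4*t)

Characteristic equation r² + 8r + 17 = 0 has discriminant (8)² - 4·(17) = -4 < 0, so r = -4 ± i.
Hence q_h = C1*cos(t)*exp(-4*t) + C2*exp(-4*t)*sin(t).
Apply the initial conditions: q(0) = C1 = -5 and q'(0) = C2 - 4*C1 = 5. Solving gives C1 = -5, C2 = -15.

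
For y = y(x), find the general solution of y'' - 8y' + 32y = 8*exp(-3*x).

y = 8*exp(-3*x)/65 + C1*cos(4*x)*exp(4*x) + C2*exp(4*x)*sin(4*x)

Characteristic equation r² - 8r + 32 = 0 has discriminant (-8)² - 4·(32) = -64 < 0, so r = 4 ± 4i.
Hence y_h = C1*cos(4*x)*exp(4*x) + C2*exp(4*x)*sin(4*x).
Try y_p = A*exp(-3*x). Substituting into the equation and dividing by exp(-3*x) gives A = 8/65, so y_p = 8*exp(-3*x)/65.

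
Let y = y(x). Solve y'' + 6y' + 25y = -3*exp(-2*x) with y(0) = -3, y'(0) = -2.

y = -3*exp(-2*x)/17 - 48*cos(4*x)*exp(-3*x)/17 - 46*exp(-3*x)*sin(4*x)/17

Characteristic equation r² + 6r + 25 = 0 has discriminant (6)² - 4·(25) = -64 < 0, so r = -3 ± 4i.
Hence y_h = C1*cos(4*x)*exp(-3*x) + C2*exp(-3*x)*sin(4*x).
Try y_p = A*exp(-2*x). Substituting into the equation and dividing by exp(-2*x) gives A = -3/17, so y_p = -3*exp(-2*x)/17.
General solution: y = -3*exp(-2*x)/17 + C1*cos(4*x)*exp(-3*x) + C2*exp(-3*x)*sin(4*x).
Apply the initial conditions: y(0) = -3/17 + C1 = -3 and y'(0) = 6/17 - 3*C1 + 4*C2 = -2. Solving gives C1 = -48/17, C2 = -46/17.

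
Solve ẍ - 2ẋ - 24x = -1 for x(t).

Characteristic equation r² - 2r - 24 = 0 factors as (r + 4)(r - 6) = 0, so r = -4, 6.
Hence x_h = C1*exp(-4*t) + C2*exp(6*t).
For the particular solution try x_p = A0. Substituting and matching coefficients of each power of t gives A0 = 1/24, so x_p = 1/24.

x = 1/24 + C1*exp(-4*t) + C2*exp(6*t)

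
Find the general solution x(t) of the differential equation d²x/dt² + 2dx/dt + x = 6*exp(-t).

Characteristic equation r² + 2r + 1 = 0 has discriminant (2)² - 4·(1) = 0, so r = -1 is a repeated root.
Hence x_h = (C1 + C2*t)*exp(-t).
Since exp(-t) solves the homogeneous equation (r = -1 is a root of multiplicity 2), multiply the trial by t^2. Try x_p = A*t^2*exp(-t). Substituting into the equation and dividing by exp(-t) gives A = 3, so x_p = 3*t^2*exp(-t).

x = C1*exp(-t) + 3*t**2*exp(-t) + C2*t*exp(-t)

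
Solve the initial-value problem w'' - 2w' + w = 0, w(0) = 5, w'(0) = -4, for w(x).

w = 5*exp(x) - 9*x*exp(x)

Characteristic equation r² - 2r + 1 = 0 has discriminant (-2)² - 4·(1) = 0, so r = 1 is a repeated root.
Hence w_h = (C1 + C2*x)*exp(x).
Apply the initial conditions: w(0) = C1 = 5 and w'(0) = C1 + C2 = -4. Solving gives C1 = 5, C2 = -9.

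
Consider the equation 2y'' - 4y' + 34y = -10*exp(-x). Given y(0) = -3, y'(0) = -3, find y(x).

Divide through by 2: y'' - 2y' + 17y = -5*exp(-x).
Characteristic equation r² - 2r + 17 = 0 has discriminant (-2)² - 4·(17) = -64 < 0, so r = 1 ± 4i.
Hence y_h = C1*cos(4*x)*exp(x) + C2*exp(x)*sin(4*x).
Try y_p = A*exp(-x). Substituting into the equation and dividing by exp(-x) gives A = -1/4, so y_p = -exp(-x)/4.
General solution: y = -exp(-x)/4 + C1*cos(4*x)*exp(x) + C2*exp(x)*sin(4*x).
Apply the initial conditions: y(0) = -1/4 + C1 = -3 and y'(0) = 1/4 + C1 + 4*C2 = -3. Solving gives C1 = -11/4, C2 = -1/8.

y = -exp(-x)/4 - 11*cos(4*x)*exp(x)/4 - exp(x)*sin(4*x)/8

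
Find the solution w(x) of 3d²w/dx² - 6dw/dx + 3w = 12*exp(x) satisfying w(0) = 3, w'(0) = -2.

w = 3*exp(x) - 5*x*exp(x) + 2*x**2*exp(x)

Divide through by 3: w'' - 2w' + w = 4*exp(x).
Characteristic equation r² - 2r + 1 = 0 has discriminant (-2)² - 4·(1) = 0, so r = 1 is a repeated root.
Hence w_h = (C1 + C2*x)*exp(x).
Since exp(x) solves the homogeneous equation (r = 1 is a root of multiplicity 2), multiply the trial by x^2. Try w_p = A*x^2*exp(x). Substituting into the equation and dividing by exp(x) gives A = 2, so w_p = 2*x^2*exp(x).
General solution: w = C1*exp(x) + 2*x^2*exp(x) + C2*x*exp(x).
Apply the initial conditions: w(0) = C1 = 3 and w'(0) = C1 + C2 = -2. Solving gives C1 = 3, C2 = -5.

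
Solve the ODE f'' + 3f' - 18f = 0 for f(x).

f = C1*exp(3*x) + C2*exp(-6*x)

Characteristic equation r² + 3r - 18 = 0 factors as (r - 3)(r + 6) = 0, so r = 3, -6.
Hence f_h = C1*exp(3*x) + C2*exp(-6*x).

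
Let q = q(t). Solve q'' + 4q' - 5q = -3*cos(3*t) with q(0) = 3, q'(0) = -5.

q = -9*sin(3*t)/85 + 21*cos(3*t)/170 + 97*exp(t)/60 + 257*exp(-5*t)/204

Characteristic equation r² + 4r - 5 = 0 factors as (r - 1)(r + 5) = 0, so r = 1, -5.
Hence q_h = C1*exp(t) + C2*exp(-5*t).
Try q_p = A*cos(3*t) + B*sin(3*t). Substituting and equating the coefficients of cos(3t) and sin(3t) gives A = 21/170, B = -9/85, so q_p = -9*sin(3*t)/85 + 21*cos(3*t)/170.
General solution: q = -9*sin(3*t)/85 + 21*cos(3*t)/170 + C1*exp(t) + C2*exp(-5*t).
Apply the initial conditions: q(0) = 21/170 + C1 + C2 = 3 and q'(0) = -27/85 + C1 - 5*C2 = -5. Solving gives C1 = 97/60, C2 = 257/204.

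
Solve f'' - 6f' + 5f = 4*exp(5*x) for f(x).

Characteristic equation r² - 6r + 5 = 0 factors as (r - 5)(r - 1) = 0, so r = 5, 1.
Hence f_h = C1*exp(5*x) + C2*exp(x).
Since exp(5*x) solves the homogeneous equation (r = 5 is a root of multiplicity 1), multiply the trial by x. Try f_p = A*x*exp(5*x). Substituting into the equation and dividing by exp(5*x) gives A = 1, so f_p = x*exp(5*x).

f = C1*exp(5*x) + C2*exp(x) + x*exp(5*x)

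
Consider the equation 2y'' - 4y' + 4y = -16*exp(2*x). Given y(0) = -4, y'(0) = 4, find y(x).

y = -4*exp(2*x) + 12*exp(x)*sin(x)

Divide through by 2: y'' - 2y' + 2y = -8*exp(2*x).
Characteristic equation r² - 2r + 2 = 0 has discriminant (-2)² - 4·(2) = -4 < 0, so r = 1 ± i.
Hence y_h = C1*cos(x)*exp(x) + C2*exp(x)*sin(x).
Try y_p = A*exp(2*x). Substituting into the equation and dividing by exp(2*x) gives A = -4, so y_p = -4*exp(2*x).
General solution: y = -4*exp(2*x) + C1*cos(x)*exp(x) + C2*exp(x)*sin(x).
Apply the initial conditions: y(0) = -4 + C1 = -4 and y'(0) = -8 + C1 + C2 = 4. Solving gives C1 = 0, C2 = 12.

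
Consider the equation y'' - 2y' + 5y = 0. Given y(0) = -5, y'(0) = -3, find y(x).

Characteristic equation r² - 2r + 5 = 0 has discriminant (-2)² - 4·(5) = -16 < 0, so r = 1 ± 2i.
Hence y_h = C1*cos(2*x)*exp(x) + C2*exp(x)*sin(2*x).
Apply the initial conditions: y(0) = C1 = -5 and y'(0) = C1 + 2*C2 = -3. Solving gives C1 = -5, C2 = 1.

y = exp(x)*sin(2*x) - 5*cos(2*x)*exp(x)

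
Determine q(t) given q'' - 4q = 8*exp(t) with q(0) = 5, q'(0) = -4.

q = -8*exp(t)/3 + 7*exp(2*t)/2 + 25*exp(-2*t)/6

Characteristic equation r² - 4 = 0 factors as (r + 2)(r - 2) = 0, so r = -2, 2.
Hence q_h = C1*exp(-2*t) + C2*exp(2*t).
Try q_p = A*exp(t). Substituting into the equation and dividing by exp(t) gives A = -8/3, so q_p = -8*exp(t)/3.
General solution: q = -8*exp(t)/3 + C1*exp(-2*t) + C2*exp(2*t).
Apply the initial conditions: q(0) = -8/3 + C1 + C2 = 5 and q'(0) = -8/3 - 2*C1 + 2*C2 = -4. Solving gives C1 = 25/6, C2 = 7/2.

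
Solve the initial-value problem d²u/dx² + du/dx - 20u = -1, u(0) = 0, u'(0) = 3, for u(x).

u = 1/20 - 16*exp(-5*x)/45 + 11*exp(4*x)/36

Characteristic equation r² + r - 20 = 0 factors as (r + 5)(r - 4) = 0, so r = -5, 4.
Hence u_h = C1*exp(-5*x) + C2*exp(4*x).
For the particular solution try u_p = A0. Substituting and matching coefficients of each power of x gives A0 = 1/20, so u_p = 1/20.
General solution: u = 1/20 + C1*exp(-5*x) + C2*exp(4*x).
Apply the initial conditions: u(0) = 1/20 + C1 + C2 = 0 and u'(0) = -5*C1 + 4*C2 = 3. Solving gives C1 = -16/45, C2 = 11/36.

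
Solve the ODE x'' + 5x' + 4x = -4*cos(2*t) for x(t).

Characteristic equation r² + 5r + 4 = 0 factors as (r + 1)(r + 4) = 0, so r = -1, -4.
Hence x_h = C1*exp(-t) + C2*exp(-4*t).
Try x_p = A*cos(2*t) + B*sin(2*t). Substituting and equating the coefficients of cos(2t) and sin(2t) gives A = 0, B = -2/5, so x_p = -2*sin(2*t)/5.

x = -2*sin(2*t)/5 + C1*exp(-t) + C2*exp(-4*t)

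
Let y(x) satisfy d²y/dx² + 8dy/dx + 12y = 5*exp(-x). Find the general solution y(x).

Characteristic equation r² + 8r + 12 = 0 factors as (r + 2)(r + 6) = 0, so r = -2, -6.
Hence y_h = C1*exp(-2*x) + C2*exp(-6*x).
Try y_p = A*exp(-x). Substituting into the equation and dividing by exp(-x) gives A = 1, so y_p = exp(-x).

y = C1*exp(-2*x) + C2*exp(-6*x) + exp(-x)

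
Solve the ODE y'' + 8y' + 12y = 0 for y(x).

Characteristic equation r² + 8r + 12 = 0 factors as (r + 2)(r + 6) = 0, so r = -2, -6.
Hence y_h = C1*exp(-2*x) + C2*exp(-6*x).

y = C1*exp(-2*x) + C2*exp(-6*x)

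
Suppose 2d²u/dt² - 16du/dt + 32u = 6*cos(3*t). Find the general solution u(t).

Divide through by 2: u'' - 8u' + 16u = 3*cos(3*t).
Characteristic equation r² - 8r + 16 = 0 has discriminant (-8)² - 4·(16) = 0, so r = 4 is a repeated root.
Hence u_h = (C1 + C2*t)*exp(4*t).
Try u_p = A*cos(3*t) + B*sin(3*t). Substituting and equating the coefficients of cos(3t) and sin(3t) gives A = 21/625, B = -72/625, so u_p = -72*sin(3*t)/625 + 21*cos(3*t)/625.

u = -72*sin(3*t)/625 + 21*cos(3*t)/625 + C1*exp(4*t) + C2*t*exp(4*t)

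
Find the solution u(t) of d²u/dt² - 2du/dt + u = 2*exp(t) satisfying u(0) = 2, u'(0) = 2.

u = 2*exp(t) + t**2*exp(t)

Characteristic equation r² - 2r + 1 = 0 has discriminant (-2)² - 4·(1) = 0, so r = 1 is a repeated root.
Hence u_h = (C1 + C2*t)*exp(t).
Since exp(t) solves the homogeneous equation (r = 1 is a root of multiplicity 2), multiply the trial by t^2. Try u_p = A*t^2*exp(t). Substituting into the equation and dividing by exp(t) gives A = 1, so u_p = t^2*exp(t).
General solution: u = C1*exp(t) + t^2*exp(t) + C2*t*exp(t).
Apply the initial conditions: u(0) = C1 = 2 and u'(0) = C1 + C2 = 2. Solving gives C1 = 2, C2 = 0.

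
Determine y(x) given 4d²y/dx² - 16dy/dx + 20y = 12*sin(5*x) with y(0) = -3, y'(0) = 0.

y = -3*sin(5*x)/40 + 3*cos(5*x)/40 - 123*cos(x)*exp(2*x)/40 + 261*exp(2*x)*sin(x)/40

Divide through by 4: y'' - 4y' + 5y = 3*sin(5*x).
Characteristic equation r² - 4r + 5 = 0 has discriminant (-4)² - 4·(5) = -4 < 0, so r = 2 ± i.
Hence y_h = C1*cos(x)*exp(2*x) + C2*exp(2*x)*sin(x).
Try y_p = A*cos(5*x) + B*sin(5*x). Substituting and equating the coefficients of cos(5x) and sin(5x) gives A = 3/40, B = -3/40, so y_p = -3*sin(5*x)/40 + 3*cos(5*x)/40.
General solution: y = -3*sin(5*x)/40 + 3*cos(5*x)/40 + C1*cos(x)*exp(2*x) + C2*exp(2*x)*sin(x).
Apply the initial conditions: y(0) = 3/40 + C1 = -3 and y'(0) = -3/8 + C2 + 2*C1 = 0. Solving gives C1 = -123/40, C2 = 261/40.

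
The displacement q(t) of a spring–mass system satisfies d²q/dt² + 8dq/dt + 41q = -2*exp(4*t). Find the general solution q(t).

Characteristic equation r² + 8r + 41 = 0 has discriminant (8)² - 4·(41) = -100 < 0, so r = -4 ± 5i.
Hence q_h = C1*cos(5*t)*exp(-4*t) + C2*exp(-4*t)*sin(5*t).
Try q_p = A*exp(4*t). Substituting into the equation and dividing by exp(4*t) gives A = -2/89, so q_p = -2*exp(4*t)/89.

q = -2*exp(4*t)/89 + C1*cos(5*t)*exp(-4*t) + C2*exp(-4*t)*sin(5*t)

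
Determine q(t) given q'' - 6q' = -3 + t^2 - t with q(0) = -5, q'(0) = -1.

Characteristic equation r² - 6r = 0 factors as (r - 6)r = 0, so r = 6, 0.
Hence q_h = C1*exp(6*t) + C2.
Since 0 is a characteristic root (multiplicity 1), multiply the polynomial trial by t: try q_p = t*(A0 + A1*t + A2*t^2). Substituting and matching coefficients of each power of t gives A0 = 14/27, A1 = 1/18, A2 = -1/18, so q_p = -t^3/18 + t^2/18 + 14*t/27.
General solution: q = C2 - t^3/18 + t^2/18 + 14*t/27 + C1*exp(6*t).
Apply the initial conditions: q(0) = C1 + C2 = -5 and q'(0) = 14/27 + 6*C1 = -1. Solving gives C1 = -41/162, C2 = -769/162.

q = -769/162 - 41*exp(6*t)/162 - t**3/18 + t**2/18 + 14*t/27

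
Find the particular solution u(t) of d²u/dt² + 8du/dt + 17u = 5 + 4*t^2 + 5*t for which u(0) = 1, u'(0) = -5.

u = 1141/4913 + 4*t**2/17 + 21*t/289 - 9834*exp(-4*t)*sin(t)/4913 + 3772*cos(t)*exp(-4*t)/4913

Characteristic equation r² + 8r + 17 = 0 has discriminant (8)² - 4·(17) = -4 < 0, so r = -4 ± i.
Hence u_h = C1*cos(t)*exp(-4*t) + C2*exp(-4*t)*sin(t).
For the particular solution try u_p = A0 + A1*t + A2*t^2. Substituting and matching coefficients of each power of t gives A0 = 1141/4913, A1 = 21/289, A2 = 4/17, so u_p = 1141/4913 + 4*t^2/17 + 21*t/289.
General solution: u = 1141/4913 + 4*t^2/17 + 21*t/289 + C1*cos(t)*exp(-4*t) + C2*exp(-4*t)*sin(t).
Apply the initial conditions: u(0) = 1141/4913 + C1 = 1 and u'(0) = 21/289 + C2 - 4*C1 = -5. Solving gives C1 = 3772/4913, C2 = -9834/4913.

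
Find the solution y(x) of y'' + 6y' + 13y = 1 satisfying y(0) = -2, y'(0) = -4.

Characteristic equation r² + 6r + 13 = 0 has discriminant (6)² - 4·(13) = -16 < 0, so r = -3 ± 2i.
Hence y_h = C1*cos(2*x)*exp(-3*x) + C2*exp(-3*x)*sin(2*x).
For the particular solution try y_p = A0. Substituting and matching coefficients of each power of x gives A0 = 1/13, so y_p = 1/13.
General solution: y = 1/13 + C1*cos(2*x)*exp(-3*x) + C2*exp(-3*x)*sin(2*x).
Apply the initial conditions: y(0) = 1/13 + C1 = -2 and y'(0) = -3*C1 + 2*C2 = -4. Solving gives C1 = -27/13, C2 = -133/26.

y = 1/13 - 133*exp(-3*x)*sin(2*x)/26 - 27*cos(2*x)*exp(-3*x)/13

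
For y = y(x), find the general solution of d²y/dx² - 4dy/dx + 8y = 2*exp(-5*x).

y = 2*exp(-5*x)/53 + C1*cos(2*x)*exp(2*x) + C2*exp(2*x)*sin(2*x)

Characteristic equation r² - 4r + 8 = 0 has discriminant (-4)² - 4·(8) = -16 < 0, so r = 2 ± 2i.
Hence y_h = C1*cos(2*x)*exp(2*x) + C2*exp(2*x)*sin(2*x).
Try y_p = A*exp(-5*x). Substituting into the equation and dividing by exp(-5*x) gives A = 2/53, so y_p = 2*exp(-5*x)/53.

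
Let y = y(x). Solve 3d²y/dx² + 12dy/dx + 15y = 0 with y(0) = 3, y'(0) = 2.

Divide through by 3: y'' + 4y' + 5y = 0.
Characteristic equation r² + 4r + 5 = 0 has discriminant (4)² - 4·(5) = -4 < 0, so r = -2 ± i.
Hence y_h = C1*cos(x)*exp(-2*x) + C2*exp(-2*x)*sin(x).
Apply the initial conditions: y(0) = C1 = 3 and y'(0) = C2 - 2*C1 = 2. Solving gives C1 = 3, C2 = 8.

y = 3*cos(x)*exp(-2*x) + 8*exp(-2*x)*sin(x)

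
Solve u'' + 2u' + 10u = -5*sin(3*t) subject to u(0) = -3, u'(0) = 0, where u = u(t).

u = -5*sin(3*t)/37 + 30*cos(3*t)/37 - 141*cos(3*t)*exp(-t)/37 - 42*exp(-t)*sin(3*t)/37

Characteristic equation r² + 2r + 10 = 0 has discriminant (2)² - 4·(10) = -36 < 0, so r = -1 ± 3i.
Hence u_h = C1*cos(3*t)*exp(-t) + C2*exp(-t)*sin(3*t).
Try u_p = A*cos(3*t) + B*sin(3*t). Substituting and equating the coefficients of cos(3t) and sin(3t) gives A = 30/37, B = -5/37, so u_p = -5*sin(3*t)/37 + 30*cos(3*t)/37.
General solution: u = -5*sin(3*t)/37 + 30*cos(3*t)/37 + C1*cos(3*t)*exp(-t) + C2*exp(-t)*sin(3*t).
Apply the initial conditions: u(0) = 30/37 + C1 = -3 and u'(0) = -15/37 - C1 + 3*C2 = 0. Solving gives C1 = -141/37, C2 = -42/37.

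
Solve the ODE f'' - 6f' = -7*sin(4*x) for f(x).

Characteristic equation r² - 6r = 0 factors as (r - 6)r = 0, so r = 6, 0.
Hence f_h = C1*exp(6*x) + C2.
Try f_p = A*cos(4*x) + B*sin(4*x). Substituting and equating the coefficients of cos(4x) and sin(4x) gives A = -21/104, B = 7/52, so f_p = -21*cos(4*x)/104 + 7*sin(4*x)/52.

f = C2 - 21*cos(4*x)/104 + 7*sin(4*x)/52 + C1*exp(6*x)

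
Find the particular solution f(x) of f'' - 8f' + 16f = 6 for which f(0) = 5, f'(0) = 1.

Characteristic equation r² - 8r + 16 = 0 has discriminant (-8)² - 4·(16) = 0, so r = 4 is a repeated root.
Hence f_h = (C1 + C2*x)*exp(4*x).
For the particular solution try f_p = A0. Substituting and matching coefficients of each power of x gives A0 = 3/8, so f_p = 3/8.
General solution: f = 3/8 + C1*exp(4*x) + C2*x*exp(4*x).
Apply the initial conditions: f(0) = 3/8 + C1 = 5 and f'(0) = C2 + 4*C1 = 1. Solving gives C1 = 37/8, C2 = -35/2.

f = 3/8 + 37*exp(4*x)/8 - 35*x*exp(4*x)/2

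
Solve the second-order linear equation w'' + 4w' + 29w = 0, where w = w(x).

Characteristic equation r² + 4r + 29 = 0 has discriminant (4)² - 4·(29) = -100 < 0, so r = -2 ± 5i.
Hence w_h = C1*cos(5*x)*exp(-2*x) + C2*exp(-2*x)*sin(5*x).

w = C1*cos(5*x)*exp(-2*x) + C2*exp(-2*x)*sin(5*x)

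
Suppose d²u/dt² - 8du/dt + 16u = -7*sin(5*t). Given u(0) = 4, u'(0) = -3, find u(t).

Characteristic equation r² - 8r + 16 = 0 has discriminant (-8)² - 4·(16) = 0, so r = 4 is a repeated root.
Hence u_h = (C1 + C2*t)*exp(4*t).
Try u_p = A*cos(5*t) + B*sin(5*t). Substituting and equating the coefficients of cos(5t) and sin(5t) gives A = -280/1681, B = 63/1681, so u_p = -280*cos(5*t)/1681 + 63*sin(5*t)/1681.
General solution: u = -280*cos(5*t)/1681 + 63*sin(5*t)/1681 + C1*exp(4*t) + C2*t*exp(4*t).
Apply the initial conditions: u(0) = -280/1681 + C1 = 4 and u'(0) = 315/1681 + C2 + 4*C1 = -3. Solving gives C1 = 7004/1681, C2 = -814/41.

u = -280*cos(5*t)/1681 + 63*sin(5*t)/1681 + 7004*exp(4*t)/1681 - 814*t*exp(4*t)/41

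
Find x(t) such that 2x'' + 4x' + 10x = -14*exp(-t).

Divide through by 2: x'' + 2x' + 5x = -7*exp(-t).
Characteristic equation r² + 2r + 5 = 0 has discriminant (2)² - 4·(5) = -16 < 0, so r = -1 ± 2i.
Hence x_h = C1*cos(2*t)*exp(-t) + C2*exp(-t)*sin(2*t).
Try x_p = A*exp(-t). Substituting into the equation and dividing by exp(-t) gives A = -7/4, so x_p = -7*exp(-t)/4.

x = -7*exp(-t)/4 + C1*cos(2*t)*exp(-t) + C2*exp(-t)*sin(2*t)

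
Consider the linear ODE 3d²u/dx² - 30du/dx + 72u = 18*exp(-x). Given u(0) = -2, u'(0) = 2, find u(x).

Divide through by 3: u'' - 10u' + 24u = 6*exp(-x).
Characteristic equation r² - 10r + 24 = 0 factors as (r - 4)(r - 6) = 0, so r = 4, 6.
Hence u_h = C1*exp(4*x) + C2*exp(6*x).
Try u_p = A*exp(-x). Substituting into the equation and dividing by exp(-x) gives A = 6/35, so u_p = 6*exp(-x)/35.
General solution: u = 6*exp(-x)/35 + C1*exp(4*x) + C2*exp(6*x).
Apply the initial conditions: u(0) = 6/35 + C1 + C2 = -2 and u'(0) = -6/35 + 4*C1 + 6*C2 = 2. Solving gives C1 = -38/5, C2 = 38/7.

u = -38*exp(4*x)/5 + 6*exp(-x)/35 + 38*exp(6*x)/7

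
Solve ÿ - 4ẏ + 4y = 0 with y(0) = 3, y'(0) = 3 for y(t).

Characteristic equation r² - 4r + 4 = 0 has discriminant (-4)² - 4·(4) = 0, so r = 2 is a repeated root.
Hence y_h = (C1 + C2*t)*exp(2*t).
Apply the initial conditions: y(0) = C1 = 3 and y'(0) = C2 + 2*C1 = 3. Solving gives C1 = 3, C2 = -3.

y = 3*exp(2*t) - 3*t*exp(2*t)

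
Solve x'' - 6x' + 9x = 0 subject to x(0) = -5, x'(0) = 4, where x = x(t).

Characteristic equation r² - 6r + 9 = 0 has discriminant (-6)² - 4·(9) = 0, so r = 3 is a repeated root.
Hence x_h = (C1 + C2*t)*exp(3*t).
Apply the initial conditions: x(0) = C1 = -5 and x'(0) = C2 + 3*C1 = 4. Solving gives C1 = -5, C2 = 19.

x = -5*exp(3*t) + 19*t*exp(3*t)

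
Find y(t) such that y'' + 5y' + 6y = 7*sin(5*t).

Characteristic equation r² + 5r + 6 = 0 factors as (r + 3)(r + 2) = 0, so r = -3, -2.
Hence y_h = C1*exp(-3*t) + C2*exp(-2*t).
Try y_p = A*cos(5*t) + B*sin(5*t). Substituting and equating the coefficients of cos(5t) and sin(5t) gives A = -175/986, B = -133/986, so y_p = -175*cos(5*t)/986 - 133*sin(5*t)/986.

y = -175*cos(5*t)/986 - 133*sin(5*t)/986 + C1*exp(-3*t) + C2*exp(-2*t)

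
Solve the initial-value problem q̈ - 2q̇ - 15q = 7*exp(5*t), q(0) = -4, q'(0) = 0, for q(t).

q = -153*exp(-3*t)/64 - 103*exp(5*t)/64 + 7*t*exp(5*t)/8

Characteristic equation r² - 2r - 15 = 0 factors as (r - 5)(r + 3) = 0, so r = 5, -3.
Hence q_h = C1*exp(5*t) + C2*exp(-3*t).
Since exp(5*t) solves the homogeneous equation (r = 5 is a root of multiplicity 1), multiply the trial by t. Try q_p = A*t*exp(5*t). Substituting into the equation and dividing by exp(5*t) gives A = 7/8, so q_p = 7*t*exp(5*t)/8.
General solution: q = C1*exp(5*t) + C2*exp(-3*t) + 7*t*exp(5*t)/8.
Apply the initial conditions: q(0) = C1 + C2 = -4 and q'(0) = 7/8 - 3*C2 + 5*C1 = 0. Solving gives C1 = -103/64, C2 = -153/64.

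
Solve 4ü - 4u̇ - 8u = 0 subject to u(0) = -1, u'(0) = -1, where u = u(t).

u = -2*exp(2*t)/3 - exp(-t)/3

Divide through by 4: u'' - u' - 2u = 0.
Characteristic equation r² - r - 2 = 0 factors as (r - 2)(r + 1) = 0, so r = 2, -1.
Hence u_h = C1*exp(2*t) + C2*exp(-t).
Apply the initial conditions: u(0) = C1 + C2 = -1 and u'(0) = -C2 + 2*C1 = -1. Solving gives C1 = -2/3, C2 = -1/3.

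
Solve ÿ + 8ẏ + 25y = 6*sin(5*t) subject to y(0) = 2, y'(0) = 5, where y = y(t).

Characteristic equation r² + 8r + 25 = 0 has discriminant (8)² - 4·(25) = -36 < 0, so r = -4 ± 3i.
Hence y_h = C1*cos(3*t)*exp(-4*t) + C2*exp(-4*t)*sin(3*t).
Try y_p = A*cos(5*t) + B*sin(5*t). Substituting and equating the coefficients of cos(5t) and sin(5t) gives A = -3/20, B = 0, so y_p = -3*cos(5*t)/20.
General solution: y = -3*cos(5*t)/20 + C1*cos(3*t)*exp(-4*t) + C2*exp(-4*t)*sin(3*t).
Apply the initial conditions: y(0) = -3/20 + C1 = 2 and y'(0) = -4*C1 + 3*C2 = 5. Solving gives C1 = 43/20, C2 = 68/15.

y = -3*cos(5*t)/20 + 43*cos(3*t)*exp(-4*t)/20 + 68*exp(-4*t)*sin(3*t)/15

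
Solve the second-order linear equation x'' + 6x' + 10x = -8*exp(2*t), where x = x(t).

Characteristic equation r² + 6r + 10 = 0 has discriminant (6)² - 4·(10) = -4 < 0, so r = -3 ± i.
Hence x_h = C1*cos(t)*exp(-3*t) + C2*exp(-3*t)*sin(t).
Try x_p = A*exp(2*t). Substituting into the equation and dividing by exp(2*t) gives A = -4/13, so x_p = -4*exp(2*t)/13.

x = -4*exp(2*t)/13 + C1*cos(t)*exp(-3*t) + C2*exp(-3*t)*sin(t)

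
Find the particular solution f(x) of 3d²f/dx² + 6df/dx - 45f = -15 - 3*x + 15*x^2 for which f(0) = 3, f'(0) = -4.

Divide through by 3: f'' + 2f' - 15f = -5 - x + 5*x^2.
Characteristic equation r² + 2r - 15 = 0 factors as (r - 3)(r + 5) = 0, so r = 3, -5.
Hence f_h = C1*exp(3*x) + C2*exp(-5*x).
For the particular solution try f_p = A0 + A1*x + A2*x^2. Substituting and matching coefficients of each power of x gives A0 = 193/675, A1 = -1/45, A2 = -1/3, so f_p = 193/675 - x^2/3 - x/45.
General solution: f = 193/675 - x^2/3 - x/45 + C1*exp(3*x) + C2*exp(-5*x).
Apply the initial conditions: f(0) = 193/675 + C1 + C2 = 3 and f'(0) = -1/45 - 5*C2 + 3*C1 = -4. Solving gives C1 = 259/216, C2 = 303/200.

f = 193/675 - x**2/3 - x/45 + 259*exp(3*x)/216 + 303*exp(-5*x)/200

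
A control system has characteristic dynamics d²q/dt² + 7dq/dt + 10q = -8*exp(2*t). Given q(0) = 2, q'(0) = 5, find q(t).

q = -71*exp(-5*t)/21 - 2*exp(2*t)/7 + 17*exp(-2*t)/3

Characteristic equation r² + 7r + 10 = 0 factors as (r + 5)(r + 2) = 0, so r = -5, -2.
Hence q_h = C1*exp(-5*t) + C2*exp(-2*t).
Try q_p = A*exp(2*t). Substituting into the equation and dividing by exp(2*t) gives A = -2/7, so q_p = -2*exp(2*t)/7.
General solution: q = -2*exp(2*t)/7 + C1*exp(-5*t) + C2*exp(-2*t).
Apply the initial conditions: q(0) = -2/7 + C1 + C2 = 2 and q'(0) = -4/7 - 5*C1 - 2*C2 = 5. Solving gives C1 = -71/21, C2 = 17/3.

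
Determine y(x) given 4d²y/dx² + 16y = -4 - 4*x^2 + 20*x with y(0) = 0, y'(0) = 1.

Divide through by 4: y'' + 4y = -1 - x^2 + 5*x.
Characteristic equation r² + 4 = 0 has discriminant (0)² - 4·(4) = -16 < 0, so r = ± 2i.
Hence y_h = C1*cos(2*x) + C2*sin(2*x).
For the particular solution try y_p = A0 + A1*x + A2*x^2. Substituting and matching coefficients of each power of x gives A0 = -1/8, A1 = 5/4, A2 = -1/4, so y_p = -1/8 - x^2/4 + 5*x/4.
General solution: y = -1/8 - x^2/4 + 5*x/4 + C1*cos(2*x) + C2*sin(2*x).
Apply the initial conditions: y(0) = -1/8 + C1 = 0 and y'(0) = 5/4 + 2*C2 = 1. Solving gives C1 = 1/8, C2 = -1/8.

y = -1/8 - x**2/4 - sin(2*x)/8 + cos(2*x)/8 + 5*x/4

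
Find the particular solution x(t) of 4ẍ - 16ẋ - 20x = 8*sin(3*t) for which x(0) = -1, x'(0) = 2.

x = -19*exp(-t)/15 - 7*sin(3*t)/85 + 6*cos(3*t)/85 + 10*exp(5*t)/51

Divide through by 4: x'' - 4x' - 5x = 2*sin(3*t).
Characteristic equation r² - 4r - 5 = 0 factors as (r + 1)(r - 5) = 0, so r = -1, 5.
Hence x_h = C1*exp(-t) + C2*exp(5*t).
Try x_p = A*cos(3*t) + B*sin(3*t). Substituting and equating the coefficients of cos(3t) and sin(3t) gives A = 6/85, B = -7/85, so x_p = -7*sin(3*t)/85 + 6*cos(3*t)/85.
General solution: x = -7*sin(3*t)/85 + 6*cos(3*t)/85 + C1*exp(-t) + C2*exp(5*t).
Apply the initial conditions: x(0) = 6/85 + C1 + C2 = -1 and x'(0) = -21/85 - C1 + 5*C2 = 2. Solving gives C1 = -19/15, C2 = 10/51.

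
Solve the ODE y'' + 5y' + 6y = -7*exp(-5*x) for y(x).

Characteristic equation r² + 5r + 6 = 0 factors as (r + 3)(r + 2) = 0, so r = -3, -2.
Hence y_h = C1*exp(-3*x) + C2*exp(-2*x).
Try y_p = A*exp(-5*x). Substituting into the equation and dividing by exp(-5*x) gives A = -7/6, so y_p = -7*exp(-5*x)/6.

y = -7*exp(-5*x)/6 + C1*exp(-3*x) + C2*exp(-2*x)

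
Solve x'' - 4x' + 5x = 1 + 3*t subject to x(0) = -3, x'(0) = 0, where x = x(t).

Characteristic equation r² - 4r + 5 = 0 has discriminant (-4)² - 4·(5) = -4 < 0, so r = 2 ± i.
Hence x_h = C1*cos(t)*exp(2*t) + C2*exp(2*t)*sin(t).
For the particular solution try x_p = A0 + A1*t. Substituting and matching coefficients of each power of t gives A0 = 17/25, A1 = 3/5, so x_p = 17/25 + 3*t/5.
General solution: x = 17/25 + 3*t/5 + C1*cos(t)*exp(2*t) + C2*exp(2*t)*sin(t).
Apply the initial conditions: x(0) = 17/25 + C1 = -3 and x'(0) = 3/5 + C2 + 2*C1 = 0. Solving gives C1 = -92/25, C2 = 169/25.

x = 17/25 + 3*t/5 - 92*cos(t)*exp(2*t)/25 + 169*exp(2*t)*sin(t)/25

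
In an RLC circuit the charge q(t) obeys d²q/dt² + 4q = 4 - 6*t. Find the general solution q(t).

q = 1 - 3*t/2 + C1*cos(2*t) + C2*sin(2*t)

Characteristic equation r² + 4 = 0 has discriminant (0)² - 4·(4) = -16 < 0, so r = ± 2i.
Hence q_h = C1*cos(2*t) + C2*sin(2*t).
For the particular solution try q_p = A0 + A1*t. Substituting and matching coefficients of each power of t gives A0 = 1, A1 = -3/2, so q_p = 1 - 3*t/2.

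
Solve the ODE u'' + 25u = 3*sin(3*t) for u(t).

Characteristic equation r² + 25 = 0 has discriminant (0)² - 4·(25) = -100 < 0, so r = ± 5i.
Hence u_h = C1*cos(5*t) + C2*sin(5*t).
Try u_p = A*cos(3*t) + B*sin(3*t). Substituting and equating the coefficients of cos(3t) and sin(3t) gives A = 0, B = 3/16, so u_p = 3*sin(3*t)/16.

u = 3*sin(3*t)/16 + C1*cos(5*t) + C2*sin(5*t)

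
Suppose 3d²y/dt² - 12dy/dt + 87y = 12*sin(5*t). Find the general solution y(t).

y = sin(5*t)/26 + 5*cos(5*t)/26 + C1*cos(5*t)*exp(2*t) + C2*exp(2*t)*sin(5*t)

Divide through by 3: y'' - 4y' + 29y = 4*sin(5*t).
Characteristic equation r² - 4r + 29 = 0 has discriminant (-4)² - 4·(29) = -100 < 0, so r = 2 ± 5i.
Hence y_h = C1*cos(5*t)*exp(2*t) + C2*exp(2*t)*sin(5*t).
Try y_p = A*cos(5*t) + B*sin(5*t). Substituting and equating the coefficients of cos(5t) and sin(5t) gives A = 5/26, B = 1/26, so y_p = sin(5*t)/26 + 5*cos(5*t)/26.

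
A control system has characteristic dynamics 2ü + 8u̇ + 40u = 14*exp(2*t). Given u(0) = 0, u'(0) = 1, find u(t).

u = 7*exp(2*t)/32 - 7*cos(4*t)*exp(-2*t)/32 + exp(-2*t)*sin(4*t)/32

Divide through by 2: u'' + 4u' + 20u = 7*exp(2*t).
Characteristic equation r² + 4r + 20 = 0 has discriminant (4)² - 4·(20) = -64 < 0, so r = -2 ± 4i.
Hence u_h = C1*cos(4*t)*exp(-2*t) + C2*exp(-2*t)*sin(4*t).
Try u_p = A*exp(2*t). Substituting into the equation and dividing by exp(2*t) gives A = 7/32, so u_p = 7*exp(2*t)/32.
General solution: u = 7*exp(2*t)/32 + C1*cos(4*t)*exp(-2*t) + C2*exp(-2*t)*sin(4*t).
Apply the initial conditions: u(0) = 7/32 + C1 = 0 and u'(0) = 7/16 - 2*C1 + 4*C2 = 1. Solving gives C1 = -7/32, C2 = 1/32.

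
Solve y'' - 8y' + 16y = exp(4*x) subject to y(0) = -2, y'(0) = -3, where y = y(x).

y = -2*exp(4*x) + x**2*exp(4*x)/2 + 5*x*exp(4*x)

Characteristic equation r² - 8r + 16 = 0 has discriminant (-8)² - 4·(16) = 0, so r = 4 is a repeated root.
Hence y_h = (C1 + C2*x)*exp(4*x).
Since exp(4*x) solves the homogeneous equation (r = 4 is a root of multiplicity 2), multiply the trial by x^2. Try y_p = A*x^2*exp(4*x). Substituting into the equation and dividing by exp(4*x) gives A = 1/2, so y_p = x^2*exp(4*x)/2.
General solution: y = C1*exp(4*x) + x^2*exp(4*x)/2 + C2*x*exp(4*x).
Apply the initial conditions: y(0) = C1 = -2 and y'(0) = C2 + 4*C1 = -3. Solving gives C1 = -2, C2 = 5.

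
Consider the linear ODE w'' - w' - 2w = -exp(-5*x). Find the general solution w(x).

Characteristic equation r² - r - 2 = 0 factors as (r - 2)(r + 1) = 0, so r = 2, -1.
Hence w_h = C1*exp(2*x) + C2*exp(-x).
Try w_p = A*exp(-5*x). Substituting into the equation and dividing by exp(-5*x) gives A = -1/28, so w_p = -exp(-5*x)/28.

w = -exp(-5*x)/28 + C1*exp(2*x) + C2*exp(-x)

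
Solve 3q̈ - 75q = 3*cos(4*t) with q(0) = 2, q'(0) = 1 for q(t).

Divide through by 3: q'' - 25q = cos(4*t).
Characteristic equation r² - 25 = 0 factors as (r - 5)(r + 5) = 0, so r = 5, -5.
Hence q_h = C1*exp(5*t) + C2*exp(-5*t).
Try q_p = A*cos(4*t) + B*sin(4*t). Substituting and equating the coefficients of cos(4t) and sin(4t) gives A = -1/41, B = 0, so q_p = -cos(4*t)/41.
General solution: q = -cos(4*t)/41 + C1*exp(5*t) + C2*exp(-5*t).
Apply the initial conditions: q(0) = -1/41 + C1 + C2 = 2 and q'(0) = -5*C2 + 5*C1 = 1. Solving gives C1 = 228/205, C2 = 187/205.

q = -cos(4*t)/41 + 187*exp(-5*t)/205 + 228*exp(5*t)/205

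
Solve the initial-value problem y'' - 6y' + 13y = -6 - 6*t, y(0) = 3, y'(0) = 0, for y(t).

Characteristic equation r² - 6r + 13 = 0 has discriminant (-6)² - 4·(13) = -16 < 0, so r = 3 ± 2i.
Hence y_h = C1*cos(2*t)*exp(3*t) + C2*exp(3*t)*sin(2*t).
For the particular solution try y_p = A0 + A1*t. Substituting and matching coefficients of each power of t gives A0 = -114/169, A1 = -6/13, so y_p = -114/169 - 6*t/13.
General solution: y = -114/169 - 6*t/13 + C1*cos(2*t)*exp(3*t) + C2*exp(3*t)*sin(2*t).
Apply the initial conditions: y(0) = -114/169 + C1 = 3 and y'(0) = -6/13 + 2*C2 + 3*C1 = 0. Solving gives C1 = 621/169, C2 = -1785/338.

y = -114/169 - 6*t/13 - 1785*exp(3*t)*sin(2*t)/338 + 621*cos(2*t)*exp(3*t)/169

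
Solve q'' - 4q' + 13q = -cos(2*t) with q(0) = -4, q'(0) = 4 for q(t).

Characteristic equation r² - 4r + 13 = 0 has discriminant (-4)² - 4·(13) = -36 < 0, so r = 2 ± 3i.
Hence q_h = C1*cos(3*t)*exp(2*t) + C2*exp(2*t)*sin(3*t).
Try q_p = A*cos(2*t) + B*sin(2*t). Substituting and equating the coefficients of cos(2t) and sin(2t) gives A = -9/145, B = 8/145, so q_p = -9*cos(2*t)/145 + 8*sin(2*t)/145.
General solution: q = -9*cos(2*t)/145 + 8*sin(2*t)/145 + C1*cos(3*t)*exp(2*t) + C2*exp(2*t)*sin(3*t).
Apply the initial conditions: q(0) = -9/145 + C1 = -4 and q'(0) = 16/145 + 2*C1 + 3*C2 = 4. Solving gives C1 = -571/145, C2 = 1706/435.

q = -9*cos(2*t)/145 + 8*sin(2*t)/145 - 571*cos(3*t)*exp(2*t)/145 + 1706*exp(2*t)*sin(3*t)/435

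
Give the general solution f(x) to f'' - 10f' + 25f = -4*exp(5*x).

Characteristic equation r² - 10r + 25 = 0 has discriminant (-10)² - 4·(25) = 0, so r = 5 is a repeated root.
Hence f_h = (C1 + C2*x)*exp(5*x).
Since exp(5*x) solves the homogeneous equation (r = 5 is a root of multiplicity 2), multiply the trial by x^2. Try f_p = A*x^2*exp(5*x). Substituting into the equation and dividing by exp(5*x) gives A = -2, so f_p = -2*x^2*exp(5*x).

f = C1*exp(5*x) - 2*x**2*exp(5*x) + C2*x*exp(5*x)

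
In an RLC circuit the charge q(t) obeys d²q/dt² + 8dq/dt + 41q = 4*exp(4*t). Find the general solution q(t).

Characteristic equation r² + 8r + 41 = 0 has discriminant (8)² - 4·(41) = -100 < 0, so r = -4 ± 5i.
Hence q_h = C1*cos(5*t)*exp(-4*t) + C2*exp(-4*t)*sin(5*t).
Try q_p = A*exp(4*t). Substituting into the equation and dividing by exp(4*t) gives A = 4/89, so q_p = 4*exp(4*t)/89.

q = 4*exp(4*t)/89 + C1*cos(5*t)*exp(-4*t) + C2*exp(-4*t)*sin(5*t)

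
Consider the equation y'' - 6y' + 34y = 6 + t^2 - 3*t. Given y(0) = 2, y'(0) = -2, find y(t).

y = 791/4913 - 45*t/578 + t**2/34 - 73097*exp(3*t)*sin(5*t)/49130 + 9035*cos(5*t)*exp(3*t)/4913

Characteristic equation r² - 6r + 34 = 0 has discriminant (-6)² - 4·(34) = -100 < 0, so r = 3 ± 5i.
Hence y_h = C1*cos(5*t)*exp(3*t) + C2*exp(3*t)*sin(5*t).
For the particular solution try y_p = A0 + A1*t + A2*t^2. Substituting and matching coefficients of each power of t gives A0 = 791/4913, A1 = -45/578, A2 = 1/34, so y_p = 791/4913 - 45*t/578 + t^2/34.
General solution: y = 791/4913 - 45*t/578 + t^2/34 + C1*cos(5*t)*exp(3*t) + C2*exp(3*t)*sin(5*t).
Apply the initial conditions: y(0) = 791/4913 + C1 = 2 and y'(0) = -45/578 + 3*C1 + 5*C2 = -2. Solving gives C1 = 9035/4913, C2 = -73097/49130.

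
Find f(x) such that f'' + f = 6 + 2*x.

Characteristic equation r² + 1 = 0 has discriminant (0)² - 4·(1) = -4 < 0, so r = ± i.
Hence f_h = C1*cos(x) + C2*sin(x).
For the particular solution try f_p = A0 + A1*x. Substituting and matching coefficients of each power of x gives A0 = 6, A1 = 2, so f_p = 6 + 2*x.

f = 6 + 2*x + C1*cos(x) + C2*sin(x)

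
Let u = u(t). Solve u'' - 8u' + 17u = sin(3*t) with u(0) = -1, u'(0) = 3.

Characteristic equation r² - 8r + 17 = 0 has discriminant (-8)² - 4·(17) = -4 < 0, so r = 4 ± i.
Hence u_h = C1*cos(t)*exp(4*t) + C2*exp(4*t)*sin(t).
Try u_p = A*cos(3*t) + B*sin(3*t). Substituting and equating the coefficients of cos(3t) and sin(3t) gives A = 3/80, B = 1/80, so u_p = sin(3*t)/80 + 3*cos(3*t)/80.
General solution: u = sin(3*t)/80 + 3*cos(3*t)/80 + C1*cos(t)*exp(4*t) + C2*exp(4*t)*sin(t).
Apply the initial conditions: u(0) = 3/80 + C1 = -1 and u'(0) = 3/80 + C2 + 4*C1 = 3. Solving gives C1 = -83/80, C2 = 569/80.

u = sin(3*t)/80 + 3*cos(3*t)/80 - 83*cos(t)*exp(4*t)/80 + 569*exp(4*t)*sin(t)/80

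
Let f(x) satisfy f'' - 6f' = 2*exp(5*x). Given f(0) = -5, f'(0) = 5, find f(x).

Characteristic equation r² - 6r = 0 factors as (r - 6)r = 0, so r = 6, 0.
Hence f_h = C1*exp(6*x) + C2.
Try f_p = A*exp(5*x). Substituting into the equation and dividing by exp(5*x) gives A = -2/5, so f_p = -2*exp(5*x)/5.
General solution: f = C2 - 2*exp(5*x)/5 + C1*exp(6*x).
Apply the initial conditions: f(0) = -2/5 + C1 + C2 = -5 and f'(0) = -2 + 6*C1 = 5. Solving gives C1 = 7/6, C2 = -173/30.

f = -173/30 - 2*exp(5*x)/5 + 7*exp(6*x)/6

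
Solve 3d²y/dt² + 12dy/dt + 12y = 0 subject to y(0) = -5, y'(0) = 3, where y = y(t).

y = -5*exp(-2*t) - 7*t*exp(-2*t)

Divide through by 3: y'' + 4y' + 4y = 0.
Characteristic equation r² + 4r + 4 = 0 has discriminant (4)² - 4·(4) = 0, so r = -2 is a repeated root.
Hence y_h = (C1 + C2*t)*exp(-2*t).
Apply the initial conditions: y(0) = C1 = -5 and y'(0) = C2 - 2*C1 = 3. Solving gives C1 = -5, C2 = -7.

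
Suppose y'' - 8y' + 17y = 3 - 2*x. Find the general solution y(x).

y = 35/289 - 2*x/17 + C1*cos(x)*exp(4*x) + C2*exp(4*x)*sin(x)

Characteristic equation r² - 8r + 17 = 0 has discriminant (-8)² - 4·(17) = -4 < 0, so r = 4 ± i.
Hence y_h = C1*cos(x)*exp(4*x) + C2*exp(4*x)*sin(x).
For the particular solution try y_p = A0 + A1*x. Substituting and matching coefficients of each power of x gives A0 = 35/289, A1 = -2/17, so y_p = 35/289 - 2*x/17.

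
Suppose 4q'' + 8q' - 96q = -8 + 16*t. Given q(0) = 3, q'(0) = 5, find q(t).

q = 5/72 - t/6 + 59*exp(-6*t)/90 + 91*exp(4*t)/40

Divide through by 4: q'' + 2q' - 24q = -2 + 4*t.
Characteristic equation r² + 2r - 24 = 0 factors as (r - 4)(r + 6) = 0, so r = 4, -6.
Hence q_h = C1*exp(4*t) + C2*exp(-6*t).
For the particular solution try q_p = A0 + A1*t. Substituting and matching coefficients of each power of t gives A0 = 5/72, A1 = -1/6, so q_p = 5/72 - t/6.
General solution: q = 5/72 - t/6 + C1*exp(4*t) + C2*exp(-6*t).
Apply the initial conditions: q(0) = 5/72 + C1 + C2 = 3 and q'(0) = -1/6 - 6*C2 + 4*C1 = 5. Solving gives C1 = 91/40, C2 = 59/90.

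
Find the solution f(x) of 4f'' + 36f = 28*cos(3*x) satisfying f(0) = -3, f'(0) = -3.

Divide through by 4: f'' + 9f = 7*cos(3*x).
Characteristic equation r² + 9 = 0 has discriminant (0)² - 4·(9) = -36 < 0, so r = ± 3i.
Hence f_h = C1*cos(3*x) + C2*sin(3*x).
Since ±3i are characteristic roots, multiply the trial by x. Try f_p = x*(A*cos(3*x) + B*sin(3*x)). Substituting and equating the coefficients of cos(3x) and sin(3x) gives A = 0, B = 7/6, so f_p = 7*x*sin(3*x)/6.
General solution: f = C1*cos(3*x) + C2*sin(3*x) + 7*x*sin(3*x)/6.
Apply the initial conditions: f(0) = C1 = -3 and f'(0) = 3*C2 = -3. Solving gives C1 = -3, C2 = -1.

f = -sin(3*x) - 3*cos(3*x) + 7*x*sin(3*x)/6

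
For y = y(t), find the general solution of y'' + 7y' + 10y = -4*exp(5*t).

y = -2*exp(5*t)/35 + C1*exp(-5*t) + C2*exp(-2*t)

Characteristic equation r² + 7r + 10 = 0 factors as (r + 5)(r + 2) = 0, so r = -5, -2.
Hence y_h = C1*exp(-5*t) + C2*exp(-2*t).
Try y_p = A*exp(5*t). Substituting into the equation and dividing by exp(5*t) gives A = -2/35, so y_p = -2*exp(5*t)/35.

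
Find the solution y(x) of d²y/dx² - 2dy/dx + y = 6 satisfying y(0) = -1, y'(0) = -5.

y = 6 - 7*exp(x) + 2*x*exp(x)

Characteristic equation r² - 2r + 1 = 0 has discriminant (-2)² - 4·(1) = 0, so r = 1 is a repeated root.
Hence y_h = (C1 + C2*x)*exp(x).
For the particular solution try y_p = A0. Substituting and matching coefficients of each power of x gives A0 = 6, so y_p = 6.
General solution: y = 6 + C1*exp(x) + C2*x*exp(x).
Apply the initial conditions: y(0) = 6 + C1 = -1 and y'(0) = C1 + C2 = -5. Solving gives C1 = -7, C2 = 2.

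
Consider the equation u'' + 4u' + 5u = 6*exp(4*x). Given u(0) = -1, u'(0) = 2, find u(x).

u = 6*exp(4*x)/37 - 43*cos(x)*exp(-2*x)/37 - 36*exp(-2*x)*sin(x)/37

Characteristic equation r² + 4r + 5 = 0 has discriminant (4)² - 4·(5) = -4 < 0, so r = -2 ± i.
Hence u_h = C1*cos(x)*exp(-2*x) + C2*exp(-2*x)*sin(x).
Try u_p = A*exp(4*x). Substituting into the equation and dividing by exp(4*x) gives A = 6/37, so u_p = 6*exp(4*x)/37.
General solution: u = 6*exp(4*x)/37 + C1*cos(x)*exp(-2*x) + C2*exp(-2*x)*sin(x).
Apply the initial conditions: u(0) = 6/37 + C1 = -1 and u'(0) = 24/37 + C2 - 2*C1 = 2. Solving gives C1 = -43/37, C2 = -36/37.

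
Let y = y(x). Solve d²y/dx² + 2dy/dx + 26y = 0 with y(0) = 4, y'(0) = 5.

Characteristic equation r² + 2r + 26 = 0 has discriminant (2)² - 4·(26) = -100 < 0, so r = -1 ± 5i.
Hence y_h = C1*cos(5*x)*exp(-x) + C2*exp(-x)*sin(5*x).
Apply the initial conditions: y(0) = C1 = 4 and y'(0) = -C1 + 5*C2 = 5. Solving gives C1 = 4, C2 = 9/5.

y = 4*cos(5*x)*exp(-x) + 9*exp(-x)*sin(5*x)/5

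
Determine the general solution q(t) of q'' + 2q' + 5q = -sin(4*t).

q = 8*cos(4*t)/185 + 11*sin(4*t)/185 + C1*cos(2*t)*exp(-t) + C2*exp(-t)*sin(2*t)

Characteristic equation r² + 2r + 5 = 0 has discriminant (2)² - 4·(5) = -16 < 0, so r = -1 ± 2i.
Hence q_h = C1*cos(2*t)*exp(-t) + C2*exp(-t)*sin(2*t).
Try q_p = A*cos(4*t) + B*sin(4*t). Substituting and equating the coefficients of cos(4t) and sin(4t) gives A = 8/185, B = 11/185, so q_p = 8*cos(4*t)/185 + 11*sin(4*t)/185.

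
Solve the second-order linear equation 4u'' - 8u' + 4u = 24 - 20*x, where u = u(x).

u = -4 - 5*x + C1*exp(x) + C2*x*exp(x)

Divide through by 4: u'' - 2u' + u = 6 - 5*x.
Characteristic equation r² - 2r + 1 = 0 has discriminant (-2)² - 4·(1) = 0, so r = 1 is a repeated root.
Hence u_h = (C1 + C2*x)*exp(x).
For the particular solution try u_p = A0 + A1*x. Substituting and matching coefficients of each power of x gives A0 = -4, A1 = -5, so u_p = -4 - 5*x.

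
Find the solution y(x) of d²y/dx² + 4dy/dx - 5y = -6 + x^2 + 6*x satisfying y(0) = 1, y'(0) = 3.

Characteristic equation r² + 4r - 5 = 0 factors as (r - 1)(r + 5) = 0, so r = 1, -5.
Hence y_h = C1*exp(x) + C2*exp(-5*x).
For the particular solution try y_p = A0 + A1*x + A2*x^2. Substituting and matching coefficients of each power of x gives A0 = -12/125, A1 = -38/25, A2 = -1/5, so y_p = -12/125 - 38*x/25 - x^2/5.
General solution: y = -12/125 - 38*x/25 - x^2/5 + C1*exp(x) + C2*exp(-5*x).
Apply the initial conditions: y(0) = -12/125 + C1 + C2 = 1 and y'(0) = -38/25 + C1 - 5*C2 = 3. Solving gives C1 = 5/3, C2 = -214/375.

y = -12/125 - 214*exp(-5*x)/375 - 38*x/25 - x**2/5 + 5*exp(x)/3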